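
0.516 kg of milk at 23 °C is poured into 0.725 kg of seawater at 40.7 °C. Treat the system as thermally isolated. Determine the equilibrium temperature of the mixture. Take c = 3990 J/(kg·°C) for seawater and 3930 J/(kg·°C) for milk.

Setting the total heat transfer to zero:
0.725·3990·(T − 40.7) + 0.516·3930·(T − 23) = 0
2892.8(T − 40.7) + 2027.9(T − 23) = 0
(2892.8 + 2027.9) T = 2892.8·40.7 + 2027.9·23
T = 164376 / 4920.6 = 33.4 °C

T_f ≈ 33.4 °C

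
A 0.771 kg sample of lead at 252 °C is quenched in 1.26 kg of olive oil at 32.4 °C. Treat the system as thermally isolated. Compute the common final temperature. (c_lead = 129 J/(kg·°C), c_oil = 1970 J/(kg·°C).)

T_f ≈ 40.9 °C

T_f is the heat-capacity-weighted average of the initial temperatures:
T_f = (99.46·252 + 2482.2·32.4) / (99.46 + 2482.2)
    = 105487 / 2581.7 ≈ 40.86 °C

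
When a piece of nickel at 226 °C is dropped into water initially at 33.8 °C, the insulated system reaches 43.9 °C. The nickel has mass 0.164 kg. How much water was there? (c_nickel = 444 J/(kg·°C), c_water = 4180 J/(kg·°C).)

m ≈ 0.314 kg

Energy conservation, ΣQ = 0:
0.164·444·(43.9 − 226) + m·4180·(43.9 − 33.8) = 0
42218 m = 13260
m = 13260/42218 ≈ 0.3141 kg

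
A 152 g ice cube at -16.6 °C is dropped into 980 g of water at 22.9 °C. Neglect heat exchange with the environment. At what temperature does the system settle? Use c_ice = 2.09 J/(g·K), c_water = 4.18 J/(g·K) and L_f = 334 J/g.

Energy conservation, ΣQ = 0:
warm ice to 0 °C: 152·2.09·(0 − (-16.6)) = 5273.5
  melt ice: 152·334 = 50768
  meltwater 0→T: 152·4.18·T = 635.36 T
  water cools: 980·4.18·(T − 22.9) = 4096.4(T − 22.9)
4731.8 T = 93808 − 56041 = 37766
T ≈ 7.98 °C — above 0 °C, consistent with complete melting.

T_f ≈ 8.0 °C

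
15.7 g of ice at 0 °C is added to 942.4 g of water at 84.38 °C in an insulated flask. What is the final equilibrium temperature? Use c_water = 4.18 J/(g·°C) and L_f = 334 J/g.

Setting the total heat transfer to zero:
latent heat to melt: 15.7·334 = 5243.8; warm the meltwater: 65.63 T; water cools: 942.4·4.18·(T − 84.38) = 3939.2(T − 84.38)
4004.9 T = 332392 − 5243.8 = 327149
T ≈ 81.69 °C. Since T > 0 °C, the all-ice-melts assumption holds.

T_f ≈ 81.7 °C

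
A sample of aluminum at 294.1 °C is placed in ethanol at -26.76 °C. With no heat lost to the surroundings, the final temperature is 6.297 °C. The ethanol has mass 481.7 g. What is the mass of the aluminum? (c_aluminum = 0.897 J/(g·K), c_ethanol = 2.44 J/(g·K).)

m ≈ 151 g

|Q_aluminum| = |Q_ethanol|:
m×0.897×(294.1 − 6.297) = 481.7×2.44×(6.297 − (-26.76))
258.16 m = 38853  ⇒  m ≈ 150.5 g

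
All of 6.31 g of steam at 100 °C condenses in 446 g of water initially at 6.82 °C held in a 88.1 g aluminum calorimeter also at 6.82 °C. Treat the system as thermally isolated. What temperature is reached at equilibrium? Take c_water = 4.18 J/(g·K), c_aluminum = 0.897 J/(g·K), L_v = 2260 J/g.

T_f ≈ 15.3 °C

Conservation of energy gives ΣQ = 0:
condense steam: −6.31·2260 = −14261
  condensate cools 100→T: 6.31·4.18·(T − 100) = 26.38(T − 100)
  water warms: 446·4.18·(T − 6.82) = 1864.3(T − 6.82)
  aluminum cup: 88.1·0.897·(T − 6.82) = 79.03(T − 6.82)
1969.7 T = 14261 + 2637.6 + 13253 = 30152
T ≈ 15.31 °C (< 100 °C, so full condensation is consistent).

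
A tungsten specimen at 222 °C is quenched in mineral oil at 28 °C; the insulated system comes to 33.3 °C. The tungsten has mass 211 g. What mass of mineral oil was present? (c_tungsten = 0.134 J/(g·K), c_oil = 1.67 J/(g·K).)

|Q_tungsten| = |Q_oil|:
211×0.134×(222 − 33.3) = m×1.67×(33.3 − 28)
8.851 m = 5335.3  ⇒  m ≈ 602.8 g

m ≈ 603 g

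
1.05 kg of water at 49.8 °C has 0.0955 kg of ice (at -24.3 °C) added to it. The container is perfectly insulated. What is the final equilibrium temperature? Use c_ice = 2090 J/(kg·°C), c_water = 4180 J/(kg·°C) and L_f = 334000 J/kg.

T_f ≈ 38.0 °C

Energy balance with sensible and latent terms:
ice -24.3→0 °C: 0.0955·2090·24.3 = 4850.2; fusion: m_ice L_f = 0.0955·334000 = 31897; meltwater 0→T: 0.0955·4180·T = 399.19 T; water cools: 1.05·4180·(T − 49.8) = 4389(T − 49.8)
4788.2 T = 218572 − 36747 = 181825
T ≈ 37.97 °C — above 0 °C, consistent with complete melting.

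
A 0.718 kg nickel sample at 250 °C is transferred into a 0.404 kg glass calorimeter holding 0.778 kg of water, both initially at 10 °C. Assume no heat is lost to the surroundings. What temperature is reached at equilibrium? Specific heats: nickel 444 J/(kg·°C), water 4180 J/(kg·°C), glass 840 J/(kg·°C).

Taking heat into each body as positive, Σ m c ΔT = 0:
0.718*444*(T − 250) + 0.778*4180*(T − 10) + 0.404*840*(T − 10) = 0
318.79(T − 250) + 3252(T − 10) + 339.36(T − 10) = 0
(318.79 + 3252 + 339.36) T = 318.79*250 + 3252*10 + 339.36*10
T ≈ 29.57 °C

T_f ≈ 29.6 °C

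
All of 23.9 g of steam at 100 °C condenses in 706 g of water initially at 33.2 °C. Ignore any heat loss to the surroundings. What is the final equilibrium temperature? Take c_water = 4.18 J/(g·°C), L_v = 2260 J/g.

T_f ≈ 53.1 °C

Taking heat into each body as positive, Σ m c ΔT = 0:
latent heat released on condensation: 23.9·2260 = 54014
  condensed water 100 °C→T: 99.9(T − 100)
  original water: 2951.1(T − 33.2)
3051 T = 54014 + 9990.2 + 97976 = 161980
T ≈ 53.09 °C — below 100 °C, confirming all the steam condensed.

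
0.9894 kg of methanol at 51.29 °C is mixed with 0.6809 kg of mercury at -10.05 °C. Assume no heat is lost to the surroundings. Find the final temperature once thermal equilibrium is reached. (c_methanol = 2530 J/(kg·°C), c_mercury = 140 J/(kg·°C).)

T_f ≈ 49.0 °C

Conservation of energy gives ΣQ = 0:
0.9894·2530·(T − 51.29) + 0.6809·140·(T − (-10.05)) = 0
(2503.2 + 95.33) T = 2503.2·51.29 + 95.33·(-10.05)
T = 127430 / 2598.5 = 49 °C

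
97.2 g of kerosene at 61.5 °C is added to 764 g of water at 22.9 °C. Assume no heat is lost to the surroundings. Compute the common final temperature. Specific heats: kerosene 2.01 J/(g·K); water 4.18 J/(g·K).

T_f ≈ 25.1 °C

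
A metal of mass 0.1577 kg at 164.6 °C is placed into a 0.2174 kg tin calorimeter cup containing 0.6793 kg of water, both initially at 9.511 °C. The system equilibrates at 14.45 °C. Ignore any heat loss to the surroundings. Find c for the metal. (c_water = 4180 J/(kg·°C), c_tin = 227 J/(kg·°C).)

Energy conservation, ΣQ = 0:
0.1577×c×(14.45 − 164.6) + 0.6793×4180×(14.45 − 9.511) + 0.2174×227×(14.45 − 9.511) = 0
-23.68 c = -14268
c = -14268/-23.68 ≈ 602.6 J/(kg·°C)

c ≈ 603 J/(kg·°C)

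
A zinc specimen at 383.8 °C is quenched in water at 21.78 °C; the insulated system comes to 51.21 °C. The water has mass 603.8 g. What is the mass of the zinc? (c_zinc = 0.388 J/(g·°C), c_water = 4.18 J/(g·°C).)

m ≈ 576 g

|Q_zinc| = |Q_water|:
m·0.388·(383.8 − 51.21) = 603.8·4.18·(51.21 − 21.78)
129.04 m = 74278  ⇒  m ≈ 575.6 g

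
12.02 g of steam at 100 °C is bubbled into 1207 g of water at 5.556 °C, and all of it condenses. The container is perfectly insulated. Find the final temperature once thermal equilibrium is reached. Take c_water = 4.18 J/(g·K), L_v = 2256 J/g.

T_f ≈ 11.8 °C

Energy conservation, ΣQ = 0:
latent heat released on condensation: 12.02·2256 = 27117; condensate cools 100→T: 12.02·4.18·(T − 100) = 50.24(T − 100); original water: 5045.3(T − 5.556)
5095.5 T = 27117 + 5024.4 + 28031 = 60173
T ≈ 11.81 °C (< 100 °C, so full condensation is consistent).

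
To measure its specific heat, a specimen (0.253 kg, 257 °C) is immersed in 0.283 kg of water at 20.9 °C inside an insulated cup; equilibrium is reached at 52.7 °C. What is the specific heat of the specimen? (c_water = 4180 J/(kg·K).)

c ≈ 728 J/(kg·K)

Heat lost by the specimen = heat gained by the water:
0.253×c×(257 − 52.7) = 0.283×4180×(52.7 − 20.9)
51.69 c = 37617  ⇒  c ≈ 727.8 J/(kg·K)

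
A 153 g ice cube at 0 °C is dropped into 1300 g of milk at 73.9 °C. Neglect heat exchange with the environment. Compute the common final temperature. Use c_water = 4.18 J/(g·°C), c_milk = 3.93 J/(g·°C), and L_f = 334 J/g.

T_f ≈ 56.8 °C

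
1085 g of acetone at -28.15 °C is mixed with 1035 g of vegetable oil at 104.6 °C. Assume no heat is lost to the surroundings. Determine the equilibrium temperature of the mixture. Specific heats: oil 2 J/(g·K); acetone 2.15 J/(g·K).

T_f ≈ 34.3 °C

Setting the total heat transfer to zero:
1035×2×(T − 104.6) + 1085×2.15×(T − (-28.15)) = 0
2070(T − 104.6) + 2332.8(T − (-28.15)) = 0
4402.8 T = 150855
T = 150855/4402.8 ≈ 34.26 °C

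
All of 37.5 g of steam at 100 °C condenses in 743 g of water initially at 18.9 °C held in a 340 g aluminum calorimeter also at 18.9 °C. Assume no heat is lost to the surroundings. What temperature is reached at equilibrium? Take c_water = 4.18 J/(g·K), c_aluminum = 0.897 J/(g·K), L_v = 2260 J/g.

T_f ≈ 46.2 °C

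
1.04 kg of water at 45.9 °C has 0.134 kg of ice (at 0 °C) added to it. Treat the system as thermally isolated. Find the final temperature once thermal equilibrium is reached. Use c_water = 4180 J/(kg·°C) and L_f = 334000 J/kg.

T_f ≈ 31.5 °C

Energy balance with sensible and latent terms:
fusion: m_ice L_f = 0.134×334000 = 44756; meltwater 0→T: 0.134×4180×T = 560.12 T; water: 4347.2(T − 45.9)
4907.3 T = 199536 − 44756 = 154780
T ≈ 31.54 °C (positive, so assuming full melt was valid).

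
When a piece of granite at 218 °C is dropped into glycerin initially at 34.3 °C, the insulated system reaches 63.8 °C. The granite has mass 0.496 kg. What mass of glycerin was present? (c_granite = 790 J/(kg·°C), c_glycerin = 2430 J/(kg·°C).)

m ≈ 0.843 kg

|Q_granite| = |Q_glycerin|:
0.496·790·(218 − 63.8) = m·2430·(63.8 − 34.3)
71685 m = 60422  ⇒  m ≈ 0.8429 kg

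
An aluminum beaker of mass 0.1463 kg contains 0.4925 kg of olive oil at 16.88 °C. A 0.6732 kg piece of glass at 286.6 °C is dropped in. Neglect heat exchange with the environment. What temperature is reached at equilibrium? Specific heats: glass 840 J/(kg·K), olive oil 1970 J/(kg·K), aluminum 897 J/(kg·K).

T_f ≈ 108.4 °C

Conservation of energy gives ΣQ = 0:
0.6732×840×(T − 286.6) + 0.4925×1970×(T − 16.88) + 0.1463×897×(T − 16.88) = 0
(565.49 + 970.23 + 131.23) T = 565.49×286.6 + 970.23×16.88 + 131.23×16.88
T ≈ 108.38 °C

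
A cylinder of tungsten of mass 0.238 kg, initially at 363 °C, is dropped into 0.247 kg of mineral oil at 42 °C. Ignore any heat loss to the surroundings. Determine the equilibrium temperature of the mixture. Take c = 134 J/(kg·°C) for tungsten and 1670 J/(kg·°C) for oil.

T_f ≈ 65.0 °C

Taking heat into each body as positive, Σ m c ΔT = 0:
0.238*134*(T − 363) + 0.247*1670*(T − 42) = 0
444.38 T = 28901
T = 28901 / 444.38 = 65 °C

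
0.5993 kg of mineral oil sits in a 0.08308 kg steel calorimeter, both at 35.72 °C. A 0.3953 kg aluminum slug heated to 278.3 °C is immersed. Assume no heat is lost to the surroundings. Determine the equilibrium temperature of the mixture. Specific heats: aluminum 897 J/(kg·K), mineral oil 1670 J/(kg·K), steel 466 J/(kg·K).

Taking heat into each body as positive, Σ m c ΔT = 0:
0.3953·897·(T − 278.3) + 0.5993·1670·(T − 35.72) + 0.08308·466·(T − 35.72) = 0
354.58(T − 278.3) + 1000.8(T − 35.72) + 38.72(T − 35.72) = 0
(354.58 + 1000.8 + 38.72) T = 354.58·278.3 + 1000.8·35.72 + 38.72·35.72
T = 135813/1394.1 ≈ 97.42 °C

T_f ≈ 97.4 °C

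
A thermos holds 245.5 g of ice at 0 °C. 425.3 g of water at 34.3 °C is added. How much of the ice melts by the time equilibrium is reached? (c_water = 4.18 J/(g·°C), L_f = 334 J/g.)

m_melted ≈ 183 g

Water can give up m c ΔT = 425.3·4.18·34.3 = 60977 J before reaching 0 °C.
Melting all 245.5 g of ice would need 245.5·334 = 81997 J.
60977 J < 81997 J, so only part of the ice melts and the system sits at 0 °C.
Mass melted = 60977/334 ≈ 182.6 g.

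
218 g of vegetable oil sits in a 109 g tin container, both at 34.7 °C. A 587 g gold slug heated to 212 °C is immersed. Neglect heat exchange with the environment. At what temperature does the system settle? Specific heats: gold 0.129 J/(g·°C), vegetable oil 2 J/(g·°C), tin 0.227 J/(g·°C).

T_f ≈ 59.7 °C

Taking heat into each body as positive, Σ m c ΔT = 0:
587*0.129*(T − 212) + 218*2*(T − 34.7) + 109*0.227*(T − 34.7) = 0
75.72(T − 212) + 436(T − 34.7) + 24.74(T − 34.7) = 0
536.47 T = 32041
T ≈ 59.73 °C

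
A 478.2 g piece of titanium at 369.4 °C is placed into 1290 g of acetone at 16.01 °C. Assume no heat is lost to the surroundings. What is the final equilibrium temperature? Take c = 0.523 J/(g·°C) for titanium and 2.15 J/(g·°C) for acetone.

T_f ≈ 45.2 °C

Let T be the final temperature. ΣQ_i = 0:
478.2*0.523*(T − 369.4) + 1290*2.15*(T − 16.01) = 0
(250.1 + 2773.5) T = 250.1*369.4 + 2773.5*16.01
T = 136790 / 3023.6 = 45.2 °C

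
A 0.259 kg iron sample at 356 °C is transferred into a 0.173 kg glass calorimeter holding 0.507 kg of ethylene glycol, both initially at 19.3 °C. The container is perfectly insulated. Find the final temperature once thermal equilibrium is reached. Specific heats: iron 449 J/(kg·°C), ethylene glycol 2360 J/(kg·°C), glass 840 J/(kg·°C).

Net heat exchanged in the isolated system is zero:
0.259*449*(T − 356) + 0.507*2360*(T − 19.3) + 0.173*840*(T − 19.3) = 0
116.29(T − 356) + 1196.5(T − 19.3) + 145.32(T − 19.3) = 0
1458.1 T = 67297
T = 67297/1458.1 ≈ 46.15 °C

T_f ≈ 46.2 °C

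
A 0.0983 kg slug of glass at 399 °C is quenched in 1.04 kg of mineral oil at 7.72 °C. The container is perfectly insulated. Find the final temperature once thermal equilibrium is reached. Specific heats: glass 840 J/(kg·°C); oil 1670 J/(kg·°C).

T_f ≈ 25.5 °C

T_f = Σ m_i c_i T_i / Σ m_i c_i:
T_f = (82.57×399 + 1736.8×7.72) / (82.57 + 1736.8)
    = 46354 / 1819.4 ≈ 25.48 °C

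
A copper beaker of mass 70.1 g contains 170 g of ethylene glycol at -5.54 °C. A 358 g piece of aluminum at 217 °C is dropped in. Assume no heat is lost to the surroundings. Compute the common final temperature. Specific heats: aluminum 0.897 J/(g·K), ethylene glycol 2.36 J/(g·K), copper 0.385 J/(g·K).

Energy conservation, ΣQ = 0:
358·0.897·(T − 217) + 170·2.36·(T − (-5.54)) + 70.1·0.385·(T − (-5.54)) = 0
321.13(T − 217) + 401.2(T − (-5.54)) + 26.99(T − (-5.54)) = 0
749.31 T = 67312
T = 67312 / 749.31 = 89.8 °C

T_f ≈ 89.8 °C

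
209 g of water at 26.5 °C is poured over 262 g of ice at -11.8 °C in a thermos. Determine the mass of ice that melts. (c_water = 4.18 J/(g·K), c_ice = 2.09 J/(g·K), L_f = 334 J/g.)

m_melted ≈ 50 g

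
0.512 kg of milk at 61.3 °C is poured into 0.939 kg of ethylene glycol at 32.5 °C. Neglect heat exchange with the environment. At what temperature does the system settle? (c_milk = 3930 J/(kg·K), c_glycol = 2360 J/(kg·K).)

T_f ≈ 46.2 °C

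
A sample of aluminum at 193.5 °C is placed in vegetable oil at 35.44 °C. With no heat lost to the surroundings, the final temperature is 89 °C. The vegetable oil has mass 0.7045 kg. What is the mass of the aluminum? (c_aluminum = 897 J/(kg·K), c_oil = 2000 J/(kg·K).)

Heat lost by the aluminum = heat gained by the oil:
m·897·(193.5 − 89) = 0.7045·2000·(89 − 35.44)
93736 m = 75466  ⇒  m ≈ 0.8051 kg

m ≈ 0.805 kg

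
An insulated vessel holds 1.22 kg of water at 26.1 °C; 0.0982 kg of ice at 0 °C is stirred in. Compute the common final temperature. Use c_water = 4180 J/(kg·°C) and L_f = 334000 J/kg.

Net heat exchanged in the isolated system is zero:
fusion: m_ice L_f = 0.0982×334000 = 32799
  warm the meltwater: 410.48 T
  water cools: 1.22×4180×(T − 26.1) = 5099.6(T − 26.1)
5510.1 T = 133100 − 32799 = 100301
T ≈ 18.20 °C (positive, so assuming full melt was valid).

T_f ≈ 18.2 °C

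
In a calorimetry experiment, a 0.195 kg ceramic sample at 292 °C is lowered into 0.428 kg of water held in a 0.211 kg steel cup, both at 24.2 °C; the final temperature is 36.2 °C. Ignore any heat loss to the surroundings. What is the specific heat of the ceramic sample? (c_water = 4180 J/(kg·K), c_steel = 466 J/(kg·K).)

c ≈ 454 J/(kg·K)

Net heat exchanged in the isolated system is zero:
0.195×c×(36.2 − 292) + 0.428×4180×(36.2 − 24.2) + 0.211×466×(36.2 − 24.2) = 0
-49.88 c = -22648
c = -22648/-49.88 ≈ 454 J/(kg·K)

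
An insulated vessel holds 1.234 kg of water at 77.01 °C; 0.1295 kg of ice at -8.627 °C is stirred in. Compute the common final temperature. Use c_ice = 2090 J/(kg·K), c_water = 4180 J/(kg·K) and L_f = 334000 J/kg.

T_f ≈ 61.7 °C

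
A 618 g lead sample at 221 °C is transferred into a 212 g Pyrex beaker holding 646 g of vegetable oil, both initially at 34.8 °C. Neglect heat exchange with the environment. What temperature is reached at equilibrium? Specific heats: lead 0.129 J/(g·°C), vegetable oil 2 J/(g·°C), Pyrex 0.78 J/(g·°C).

T_f ≈ 44.5 °C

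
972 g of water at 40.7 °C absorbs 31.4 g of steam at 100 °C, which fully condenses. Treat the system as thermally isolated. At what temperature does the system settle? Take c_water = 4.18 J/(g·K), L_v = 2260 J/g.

Taking heat into each body as positive, Σ m c ΔT = 0:
steam→water at 100 °C releases m L_v = 31.4·2260 = 70964
  condensed water 100 °C→T: 131.25(T − 100)
  original water: 4063(T − 40.7)
4194.2 T = 70964 + 13125 + 165362 = 249452
T ≈ 59.48 °C (< 100 °C, so full condensation is consistent).

T_f ≈ 59.5 °C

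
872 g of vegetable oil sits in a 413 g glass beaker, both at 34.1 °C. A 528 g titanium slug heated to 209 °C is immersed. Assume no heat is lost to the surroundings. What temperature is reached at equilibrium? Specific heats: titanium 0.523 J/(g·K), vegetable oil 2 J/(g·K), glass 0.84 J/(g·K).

T_f is the heat-capacity-weighted average of the initial temperatures:
T_f = (276.14·209 + 1744·34.1 + 346.92·34.1) / (276.14 + 1744 + 346.92)
    = 129014 / 2367.1 ≈ 54.50 °C

T_f ≈ 54.5 °C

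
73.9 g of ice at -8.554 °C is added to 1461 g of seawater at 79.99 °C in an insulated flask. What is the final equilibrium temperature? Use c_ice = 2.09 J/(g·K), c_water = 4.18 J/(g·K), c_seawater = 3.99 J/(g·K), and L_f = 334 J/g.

Setting the total heat transfer to zero:
ice -8.554→0 °C: 73.9·2.09·8.554 = 1321.2
  latent heat to melt: 73.9·334 = 24683
  warm the meltwater: 308.9 T
  seawater: 5829.4(T − 79.99)
6138.3 T = 466293 − 26004 = 440289
T ≈ 71.73 °C — above 0 °C, consistent with complete melting.

T_f ≈ 71.7 °C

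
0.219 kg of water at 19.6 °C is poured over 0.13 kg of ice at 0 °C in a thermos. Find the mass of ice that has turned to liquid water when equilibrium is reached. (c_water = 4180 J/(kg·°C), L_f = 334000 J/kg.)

Heat available from the water dropping to 0 °C: 0.219×4180×19.6 = 17942 J.
Melting all 0.13 kg of ice would need 0.13×334000 = 43420 J.
17942 J < 43420 J, so only part of the ice melts and the system sits at 0 °C.
Mass melted = 17942/334000 ≈ 0.05372 kg.

m_melted ≈ 0.0537 kg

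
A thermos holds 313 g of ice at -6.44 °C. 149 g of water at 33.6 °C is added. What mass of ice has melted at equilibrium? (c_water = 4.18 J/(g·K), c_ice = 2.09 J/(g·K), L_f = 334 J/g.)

Water can give up m c ΔT = 149×4.18×33.6 = 20927 J before reaching 0 °C.
Warming the ice to 0 °C takes 313×2.09×6.44 = 4212.9 J, leaving 16714 J for melting.
Melting all 313 g of ice would need 313×334 = 104542 J.
That's not enough to melt it all — equilibrium is at 0 °C with ice remaining.
m_melt = 16714 / L_f = 50.04 g.

m_melted ≈ 50 g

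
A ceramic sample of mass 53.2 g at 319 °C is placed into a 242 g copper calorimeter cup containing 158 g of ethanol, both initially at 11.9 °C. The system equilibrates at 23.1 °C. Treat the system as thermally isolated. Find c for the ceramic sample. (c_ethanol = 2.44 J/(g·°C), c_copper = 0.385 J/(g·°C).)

c ≈ 0.341 J/(g·°C)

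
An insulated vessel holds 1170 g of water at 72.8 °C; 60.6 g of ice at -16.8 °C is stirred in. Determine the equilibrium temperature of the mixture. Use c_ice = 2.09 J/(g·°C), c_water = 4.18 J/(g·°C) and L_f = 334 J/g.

T_f ≈ 64.9 °C

Net heat exchanged in the isolated system is zero:
ice -16.8→0 °C: 60.6×2.09×16.8 = 2127.8; fusion: m_ice L_f = 60.6×334 = 20240; meltwater 0→T: 60.6×4.18×T = 253.31 T; water cools: 1170×4.18×(T − 72.8) = 4890.6(T − 72.8)
5143.9 T = 356036 − 22368 = 333667
T ≈ 64.87 °C (positive, so assuming full melt was valid).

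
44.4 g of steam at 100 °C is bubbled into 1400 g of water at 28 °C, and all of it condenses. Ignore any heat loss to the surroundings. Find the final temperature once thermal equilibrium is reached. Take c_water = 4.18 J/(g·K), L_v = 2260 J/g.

T_f ≈ 46.8 °C

Taking heat into each body as positive, Σ m c ΔT = 0:
steam→water at 100 °C releases m L_v = 44.4·2260 = 100344; condensed water 100 °C→T: 185.59(T − 100); original water: 5852(T − 28)
6037.6 T = 100344 + 18559 + 163856 = 282759
T ≈ 46.83 °C, under the boiling point, so the assumption holds.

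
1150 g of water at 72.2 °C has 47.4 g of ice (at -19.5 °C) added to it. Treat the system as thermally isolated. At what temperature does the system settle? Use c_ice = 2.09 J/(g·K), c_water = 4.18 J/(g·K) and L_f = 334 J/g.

T_f ≈ 65.8 °C

Net heat exchanged in the isolated system is zero:
warm ice to 0 °C: 47.4×2.09×(0 − (-19.5)) = 1931.8
  melt ice: 47.4×334 = 15832
  meltwater 0→T: 47.4×4.18×T = 198.13 T
  water cools: 1150×4.18×(T − 72.2) = 4807(T − 72.2)
5005.1 T = 347065 − 17763 = 329302
T ≈ 65.79 °C — above 0 °C, consistent with complete melting.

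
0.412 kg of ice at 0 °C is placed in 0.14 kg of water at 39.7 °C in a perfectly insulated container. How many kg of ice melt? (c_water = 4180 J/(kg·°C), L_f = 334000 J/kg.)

m_melted ≈ 0.0696 kg

Heat available from the water dropping to 0 °C: 0.14·4180·39.7 = 23232 J.
Fully melting the ice requires m_ice L_f = 0.412·334000 = 137608 J.
That's not enough to melt it all — equilibrium is at 0 °C with ice remaining.
Mass melted = 23232/334000 ≈ 0.06956 kg.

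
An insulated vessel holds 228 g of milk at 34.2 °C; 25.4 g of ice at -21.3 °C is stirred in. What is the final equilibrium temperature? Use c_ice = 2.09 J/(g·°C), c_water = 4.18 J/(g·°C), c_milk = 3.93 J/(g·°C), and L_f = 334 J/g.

T_f ≈ 21.0 °C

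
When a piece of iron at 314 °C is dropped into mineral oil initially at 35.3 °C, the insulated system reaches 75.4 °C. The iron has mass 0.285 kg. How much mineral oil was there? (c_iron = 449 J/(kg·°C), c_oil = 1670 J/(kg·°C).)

m ≈ 0.456 kg

|Q_iron| = |Q_oil|:
0.285×449×(314 − 75.4) = m×1670×(75.4 − 35.3)
66967 m = 30532  ⇒  m ≈ 0.4559 kg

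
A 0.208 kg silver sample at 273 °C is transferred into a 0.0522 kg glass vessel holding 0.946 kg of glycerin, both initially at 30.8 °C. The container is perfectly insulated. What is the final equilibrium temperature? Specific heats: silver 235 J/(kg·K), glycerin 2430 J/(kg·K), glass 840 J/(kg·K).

Net heat exchanged in the isolated system is zero:
0.208*235*(T − 273) + 0.946*2430*(T − 30.8) + 0.0522*840*(T − 30.8) = 0
48.88(T − 273) + 2298.8(T − 30.8) + 43.85(T − 30.8) = 0
2391.5 T = 85497
T ≈ 35.75 °C

T_f ≈ 35.8 °C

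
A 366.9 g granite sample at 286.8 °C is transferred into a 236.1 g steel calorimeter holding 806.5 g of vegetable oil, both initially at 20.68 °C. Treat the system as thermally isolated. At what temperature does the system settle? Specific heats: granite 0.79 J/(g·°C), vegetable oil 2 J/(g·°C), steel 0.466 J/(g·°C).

Setting the total heat transfer to zero:
366.9×0.79×(T − 286.8) + 806.5×2×(T − 20.68) + 236.1×0.466×(T − 20.68) = 0
289.85(T − 286.8) + 1613(T − 20.68) + 110.02(T − 20.68) = 0
(289.85 + 1613 + 110.02) T = 289.85×286.8 + 1613×20.68 + 110.02×20.68
T = 118761/2012.9 ≈ 59.00 °C

T_f ≈ 59.0 °C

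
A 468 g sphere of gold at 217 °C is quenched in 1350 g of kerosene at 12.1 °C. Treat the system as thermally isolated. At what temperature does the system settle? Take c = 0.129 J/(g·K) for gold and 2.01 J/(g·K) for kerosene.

T_f ≈ 16.6 °C

|Q_gold| = |Q_kerosene|:
468*0.129*(217 − T) = 1350*2.01*(T − 12.1)
60.37(217 − T) = 2713.5(T − 12.1)
2773.9 T = 45934  ⇒  T ≈ 16.56 °C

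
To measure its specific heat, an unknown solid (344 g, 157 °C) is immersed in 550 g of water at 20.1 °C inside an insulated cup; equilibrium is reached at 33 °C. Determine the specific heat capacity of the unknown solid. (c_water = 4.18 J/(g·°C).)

c ≈ 0.695 J/(g·°C)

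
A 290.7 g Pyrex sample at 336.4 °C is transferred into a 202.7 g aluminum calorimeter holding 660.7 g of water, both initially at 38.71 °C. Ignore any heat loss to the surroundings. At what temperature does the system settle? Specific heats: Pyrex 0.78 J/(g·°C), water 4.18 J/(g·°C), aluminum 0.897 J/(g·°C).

T_f ≈ 60.0 °C

Net heat exchanged in the isolated system is zero:
290.7·0.78·(T − 336.4) + 660.7·4.18·(T − 38.71) + 202.7·0.897·(T − 38.71) = 0
226.75(T − 336.4) + 2761.7(T − 38.71) + 181.82(T − 38.71) = 0
3170.3 T = 190222
T = 190222/3170.3 ≈ 60.00 °C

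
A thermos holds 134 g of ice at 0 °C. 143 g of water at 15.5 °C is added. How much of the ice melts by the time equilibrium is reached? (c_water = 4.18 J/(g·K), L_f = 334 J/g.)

m_melted ≈ 27.7 g

Heat available from the water dropping to 0 °C: 143×4.18×15.5 = 9265 J.
Melting all 134 g of ice would need 134×334 = 44756 J.
That's not enough to melt it all — equilibrium is at 0 °C with ice remaining.
m_melted×334 = 9265  ⇒  m_melted ≈ 27.74 g.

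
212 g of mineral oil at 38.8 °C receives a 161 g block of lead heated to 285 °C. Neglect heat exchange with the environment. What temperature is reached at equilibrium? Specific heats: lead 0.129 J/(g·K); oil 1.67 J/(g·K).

T_f ≈ 52.4 °C

With ΣQ=0 the equilibrium temperature is the m·c-weighted mean:
T_f = (20.77*285 + 354.04*38.8) / (20.77 + 354.04)
    = 19656 / 374.81 ≈ 52.44 °C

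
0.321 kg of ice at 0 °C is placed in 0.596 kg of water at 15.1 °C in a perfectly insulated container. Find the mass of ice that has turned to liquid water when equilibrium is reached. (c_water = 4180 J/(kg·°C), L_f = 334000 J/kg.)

m_melted ≈ 0.113 kg

Cooling the water to 0 °C releases 0.596·4180·15.1 = 37618 J.
Melting all 0.321 kg of ice would need 0.321·334000 = 107214 J.
That's not enough to melt it all — equilibrium is at 0 °C with ice remaining.
m_melted·334000 = 37618  ⇒  m_melted ≈ 0.1126 kg.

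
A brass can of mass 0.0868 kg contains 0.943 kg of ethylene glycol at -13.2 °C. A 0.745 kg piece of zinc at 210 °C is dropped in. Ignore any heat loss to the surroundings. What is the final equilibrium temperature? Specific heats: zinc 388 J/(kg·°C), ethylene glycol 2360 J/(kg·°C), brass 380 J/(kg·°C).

T_f ≈ 12.1 °C

Let T be the final temperature. ΣQ_i = 0:
0.745×388×(T − 210) + 0.943×2360×(T − (-13.2)) + 0.0868×380×(T − (-13.2)) = 0
289.06(T − 210) + 2225.5(T − (-13.2)) + 32.98(T − (-13.2)) = 0
(289.06 + 2225.5 + 32.98) T = 289.06×210 + 2225.5×(-13.2) + 32.98×(-13.2)
T ≈ 12.13 °C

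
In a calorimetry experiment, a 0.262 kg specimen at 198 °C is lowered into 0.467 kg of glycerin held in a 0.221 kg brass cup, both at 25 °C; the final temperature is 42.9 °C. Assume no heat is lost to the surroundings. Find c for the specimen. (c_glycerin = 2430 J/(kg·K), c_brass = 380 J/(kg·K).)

Let T be the final temperature. ΣQ_i = 0:
0.262×c×(42.9 − 198) + 0.467×2430×(42.9 − 25) + 0.221×380×(42.9 − 25) = 0
-40.64 c = -21816
c = -21816/-40.64 ≈ 536.9 J/(kg·K)

c ≈ 537 J/(kg·K)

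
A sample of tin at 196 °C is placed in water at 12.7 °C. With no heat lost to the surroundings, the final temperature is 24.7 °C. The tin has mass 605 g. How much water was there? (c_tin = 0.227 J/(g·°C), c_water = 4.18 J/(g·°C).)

Heat lost by the tin = heat gained by the water:
605×0.227×(196 − 24.7) = m×4.18×(24.7 − 12.7)
50.16 m = 23525  ⇒  m ≈ 469 g

m ≈ 469 g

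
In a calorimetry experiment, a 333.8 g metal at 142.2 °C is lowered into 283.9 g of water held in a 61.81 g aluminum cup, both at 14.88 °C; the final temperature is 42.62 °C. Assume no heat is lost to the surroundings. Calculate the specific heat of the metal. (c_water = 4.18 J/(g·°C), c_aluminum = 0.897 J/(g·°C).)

c ≈ 1.04 J/(g·°C)

Conservation of energy gives ΣQ = 0:
333.8×c×(42.62 − 142.2) + 283.9×4.18×(42.62 − 14.88) + 61.81×0.897×(42.62 − 14.88) = 0
-33240 c = -34457
c = -34457/-33240 ≈ 1.037 J/(g·°C)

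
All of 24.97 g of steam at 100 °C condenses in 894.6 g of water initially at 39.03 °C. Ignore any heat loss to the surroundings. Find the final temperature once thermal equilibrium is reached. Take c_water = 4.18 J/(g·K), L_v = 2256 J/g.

T_f ≈ 55.3 °C

Energy conservation, ΣQ = 0:
latent heat released on condensation: 24.97·2256 = 56332
  condensate cools 100→T: 24.97·4.18·(T − 100) = 104.37(T − 100)
  original water: 3739.4(T − 39.03)
3843.8 T = 56332 + 10437 + 145950 = 212720
T ≈ 55.34 °C, under the boiling point, so the assumption holds.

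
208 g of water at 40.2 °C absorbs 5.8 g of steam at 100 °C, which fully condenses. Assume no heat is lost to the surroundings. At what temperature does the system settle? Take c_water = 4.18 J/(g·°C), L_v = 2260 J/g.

T_f ≈ 56.5 °C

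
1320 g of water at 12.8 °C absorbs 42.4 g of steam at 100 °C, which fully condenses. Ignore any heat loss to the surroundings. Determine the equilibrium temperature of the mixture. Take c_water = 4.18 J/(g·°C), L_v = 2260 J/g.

T_f ≈ 32.3 °C

Sum of m c ΔT and latent-heat terms is zero:
latent heat released on condensation: 42.4·2260 = 95824
  condensed water 100 °C→T: 177.23(T − 100)
  original water: 5517.6(T − 12.8)
5694.8 T = 95824 + 17723 + 70625 = 184172
T ≈ 32.34 °C — below 100 °C, confirming all the steam condensed.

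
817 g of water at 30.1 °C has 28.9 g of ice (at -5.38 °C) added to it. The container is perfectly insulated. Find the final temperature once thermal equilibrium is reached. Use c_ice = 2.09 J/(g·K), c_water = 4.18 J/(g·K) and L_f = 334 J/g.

Net heat exchanged in the isolated system is zero:
ice -5.38→0 °C: 28.9·2.09·5.38 = 324.96; melt ice: 28.9·334 = 9652.6; meltwater 0→T: 28.9·4.18·T = 120.8 T; water: 3415.1(T − 30.1)
3535.9 T = 102793 − 9977.6 = 92816
T ≈ 26.25 °C — above 0 °C, consistent with complete melting.

T_f ≈ 26.2 °C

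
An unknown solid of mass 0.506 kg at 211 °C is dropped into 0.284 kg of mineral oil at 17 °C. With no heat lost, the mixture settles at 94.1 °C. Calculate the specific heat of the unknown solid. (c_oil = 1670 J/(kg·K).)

c ≈ 618 J/(kg·K)

Let T be the final temperature. ΣQ_i = 0:
0.506×c×(94.1 − 211) + 0.284×1670×(94.1 − 17) = 0
-59.15 c = -36567
c = -36567/-59.15 ≈ 618.2 J/(kg·K)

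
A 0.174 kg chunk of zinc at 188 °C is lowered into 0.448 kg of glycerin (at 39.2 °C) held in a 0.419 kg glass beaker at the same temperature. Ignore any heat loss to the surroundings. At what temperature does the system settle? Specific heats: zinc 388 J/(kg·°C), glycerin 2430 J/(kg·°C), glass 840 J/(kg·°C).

Energy conservation, ΣQ = 0:
0.174×388×(T − 188) + 0.448×2430×(T − 39.2) + 0.419×840×(T − 39.2) = 0
67.51(T − 188) + 1088.6(T − 39.2) + 351.96(T − 39.2) = 0
(67.51 + 1088.6 + 351.96) T = 67.51×188 + 1088.6×39.2 + 351.96×39.2
T = 69164 / 1508.1 = 45.9 °C

T_f ≈ 45.9 °C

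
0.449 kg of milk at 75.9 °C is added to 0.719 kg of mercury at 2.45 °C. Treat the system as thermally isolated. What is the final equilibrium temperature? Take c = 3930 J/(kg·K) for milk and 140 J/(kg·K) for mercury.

T_f ≈ 71.9 °C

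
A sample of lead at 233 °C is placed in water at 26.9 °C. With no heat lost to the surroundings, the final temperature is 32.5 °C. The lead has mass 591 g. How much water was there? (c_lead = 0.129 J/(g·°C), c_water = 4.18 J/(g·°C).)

m ≈ 653 g

Conservation of energy gives ΣQ = 0:
591×0.129×(32.5 − 233) + m×4.18×(32.5 − 26.9) = 0
23.41 m = 15286
m = 15286/23.41 ≈ 653 g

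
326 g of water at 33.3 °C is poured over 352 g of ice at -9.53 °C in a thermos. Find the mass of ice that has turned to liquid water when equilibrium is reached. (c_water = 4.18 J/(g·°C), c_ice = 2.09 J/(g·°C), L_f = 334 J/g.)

m_melted ≈ 115 g

Water can give up m c ΔT = 326·4.18·33.3 = 45377 J before reaching 0 °C.
Warming the ice to 0 °C takes 352·2.09·9.53 = 7011 J, leaving 38366 J for melting.
To melt every bit of ice: 352·334 = 117568 J.
38366 J < 117568 J, so only part of the ice melts and the system sits at 0 °C.
m_melted·334 = 38366  ⇒  m_melted ≈ 114.9 g.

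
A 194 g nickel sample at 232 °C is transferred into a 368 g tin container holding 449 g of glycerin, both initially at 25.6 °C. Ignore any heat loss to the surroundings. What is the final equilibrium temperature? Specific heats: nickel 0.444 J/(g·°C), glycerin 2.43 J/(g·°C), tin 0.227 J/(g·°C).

Heat gained plus heat lost sum to zero:
194×0.444×(T − 232) + 449×2.43×(T − 25.6) + 368×0.227×(T − 25.6) = 0
86.14(T − 232) + 1091.1(T − 25.6) + 83.54(T − 25.6) = 0
1260.7 T = 50053
T = 50053 / 1260.7 = 39.7 °C

T_f ≈ 39.7 °C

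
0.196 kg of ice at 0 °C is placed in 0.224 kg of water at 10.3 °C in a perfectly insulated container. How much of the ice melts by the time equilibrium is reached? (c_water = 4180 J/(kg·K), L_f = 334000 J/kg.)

Water can give up m c ΔT = 0.224×4180×10.3 = 9644.1 J before reaching 0 °C.
To melt every bit of ice: 0.196×334000 = 65464 J.
That's not enough to melt it all — equilibrium is at 0 °C with ice remaining.
Mass melted = 9644.1/334000 ≈ 0.02887 kg.

m_melted ≈ 0.0289 kg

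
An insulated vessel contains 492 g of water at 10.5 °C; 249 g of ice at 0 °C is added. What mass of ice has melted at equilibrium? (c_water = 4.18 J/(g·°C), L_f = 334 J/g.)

m_melted ≈ 64.7 g

Heat available from the water dropping to 0 °C: 492×4.18×10.5 = 21594 J.
Melting all 249 g of ice would need 249×334 = 83166 J.
That's not enough to melt it all — equilibrium is at 0 °C with ice remaining.
m_melted×334 = 21594  ⇒  m_melted ≈ 64.65 g.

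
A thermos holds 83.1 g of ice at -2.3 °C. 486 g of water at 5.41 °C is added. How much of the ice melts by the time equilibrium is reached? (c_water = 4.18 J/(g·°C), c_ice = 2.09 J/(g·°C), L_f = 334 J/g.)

m_melted ≈ 31.7 g

Heat available from the water dropping to 0 °C: 486×4.18×5.41 = 10990 J.
Of that, 83.1×2.09×2.3 = 399.46 J goes to bring the ice to 0 °C, leaving 10591 J.
Fully melting the ice requires m_ice L_f = 83.1×334 = 27755 J.
10591 J < 27755 J, so only part of the ice melts and the system sits at 0 °C.
Mass melted = 10591/334 ≈ 31.71 g.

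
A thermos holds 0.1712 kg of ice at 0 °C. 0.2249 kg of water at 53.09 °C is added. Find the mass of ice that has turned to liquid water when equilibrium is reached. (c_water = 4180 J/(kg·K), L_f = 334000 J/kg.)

m_melted ≈ 0.149 kg

Cooling the water to 0 °C releases 0.2249×4180×53.09 = 49909 J.
Melting all 0.1712 kg of ice would need 0.1712×334000 = 57181 J.
That's not enough to melt it all — equilibrium is at 0 °C with ice remaining.
m_melt = 49909 / L_f = 0.1494 kg.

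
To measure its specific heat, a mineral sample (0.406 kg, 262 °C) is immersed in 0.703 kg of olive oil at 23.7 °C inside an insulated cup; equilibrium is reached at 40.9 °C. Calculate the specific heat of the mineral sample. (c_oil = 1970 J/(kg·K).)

c ≈ 265 J/(kg·K)

Conservation of energy gives ΣQ = 0:
0.406·c·(40.9 − 262) + 0.703·1970·(40.9 − 23.7) = 0
-89.77 c = -23820
c = -23820/-89.77 ≈ 265.4 J/(kg·K)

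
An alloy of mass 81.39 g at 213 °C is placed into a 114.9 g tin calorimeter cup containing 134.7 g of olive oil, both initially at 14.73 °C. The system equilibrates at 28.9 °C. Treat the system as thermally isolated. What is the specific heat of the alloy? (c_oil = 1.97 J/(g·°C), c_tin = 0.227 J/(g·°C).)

c ≈ 0.276 J/(g·°C)

Net heat exchanged in the isolated system is zero:
81.39×c×(28.9 − 213) + 134.7×1.97×(28.9 − 14.73) + 114.9×0.227×(28.9 − 14.73) = 0
-14984 c = -4129.7
c = -4129.7/-14984 ≈ 0.2756 J/(g·°C)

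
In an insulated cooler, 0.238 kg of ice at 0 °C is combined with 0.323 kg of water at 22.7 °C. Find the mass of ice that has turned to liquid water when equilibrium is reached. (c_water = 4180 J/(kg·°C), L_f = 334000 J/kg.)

Cooling the water to 0 °C releases 0.323·4180·22.7 = 30648 J.
Melting all 0.238 kg of ice would need 0.238·334000 = 79492 J.
30648 J < 79492 J, so only part of the ice melts and the system sits at 0 °C.
Mass melted = 30648/334000 ≈ 0.09176 kg.

m_melted ≈ 0.0918 kg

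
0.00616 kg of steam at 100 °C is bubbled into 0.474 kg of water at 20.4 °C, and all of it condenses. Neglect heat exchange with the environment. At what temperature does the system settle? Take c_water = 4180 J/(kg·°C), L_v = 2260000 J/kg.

T_f ≈ 28.4 °C

Sum of m c ΔT and latent-heat terms is zero:
condense steam: −0.00616×2260000 = −13922; condensate cools 100→T: 0.00616×4180×(T − 100) = 25.75(T − 100); original water: 1981.3(T − 20.4)
2007.1 T = 13922 + 2574.9 + 40419 = 56915
T ≈ 28.36 °C, under the boiling point, so the assumption holds.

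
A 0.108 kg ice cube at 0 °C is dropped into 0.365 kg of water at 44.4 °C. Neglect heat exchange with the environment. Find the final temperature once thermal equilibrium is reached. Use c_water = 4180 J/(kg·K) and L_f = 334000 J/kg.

T_f ≈ 16.0 °C

Net heat exchanged in the isolated system is zero:
melt ice: 0.108×334000 = 36072
  meltwater 0→T: 0.108×4180×T = 451.44 T
  water: 1525.7(T − 44.4)
1977.1 T = 67741 − 36072 = 31669
T ≈ 16.02 °C (positive, so assuming full melt was valid).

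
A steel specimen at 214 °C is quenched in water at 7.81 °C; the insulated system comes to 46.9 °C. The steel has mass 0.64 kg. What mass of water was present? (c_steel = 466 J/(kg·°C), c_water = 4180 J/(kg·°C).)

Energy conservation, ΣQ = 0:
0.64×466×(46.9 − 214) + m×4180×(46.9 − 7.81) = 0
163396 m = 49836
m = 49836/163396 ≈ 0.305 kg

m ≈ 0.305 kg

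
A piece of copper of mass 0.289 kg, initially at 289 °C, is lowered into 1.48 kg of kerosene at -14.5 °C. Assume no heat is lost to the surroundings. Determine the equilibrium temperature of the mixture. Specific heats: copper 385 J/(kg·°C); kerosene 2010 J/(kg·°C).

T_f ≈ -3.6 °C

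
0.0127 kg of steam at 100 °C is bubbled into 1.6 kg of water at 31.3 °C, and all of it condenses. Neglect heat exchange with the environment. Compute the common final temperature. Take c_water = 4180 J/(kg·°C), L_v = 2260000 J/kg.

Let T be the final temperature. ΣQ_i = 0:
steam→water at 100 °C releases m L_v = 0.0127×2260000 = 28702; condensate cools 100→T: 0.0127×4180×(T − 100) = 53.09(T − 100); water warms: 1.6×4180×(T − 31.3) = 6688(T − 31.3)
6741.1 T = 28702 + 5308.6 + 209334 = 243345
T ≈ 36.10 °C — below 100 °C, confirming all the steam condensed.

T_f ≈ 36.1 °C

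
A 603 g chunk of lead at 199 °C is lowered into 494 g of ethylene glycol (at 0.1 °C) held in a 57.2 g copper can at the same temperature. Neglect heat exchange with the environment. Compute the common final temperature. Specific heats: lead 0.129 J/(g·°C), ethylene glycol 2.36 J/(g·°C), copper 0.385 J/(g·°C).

T_f ≈ 12.3 °C

Let T be the final temperature. ΣQ_i = 0:
603·0.129·(T − 199) + 494·2.36·(T − 0.1) + 57.2·0.385·(T − 0.1) = 0
77.79(T − 199) + 1165.8(T − 0.1) + 22.02(T − 0.1) = 0
(77.79 + 1165.8 + 22.02) T = 77.79·199 + 1165.8·0.1 + 22.02·0.1
T = 15598/1265.6 ≈ 12.32 °C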